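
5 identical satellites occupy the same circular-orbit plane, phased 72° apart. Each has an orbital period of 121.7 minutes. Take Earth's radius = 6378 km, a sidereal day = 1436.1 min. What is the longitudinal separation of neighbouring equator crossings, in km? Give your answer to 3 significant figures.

679 km

T = 121.7 min = 7302.0 s.
Single-satellite node shift = (7302.0/86166) × 360° = 30.51°.
With 5 satellites evenly phased, successive equator crossings are 30.51/5 = 6.102° apart.
That is 6.102 × 111.3 = 679 km at the equator.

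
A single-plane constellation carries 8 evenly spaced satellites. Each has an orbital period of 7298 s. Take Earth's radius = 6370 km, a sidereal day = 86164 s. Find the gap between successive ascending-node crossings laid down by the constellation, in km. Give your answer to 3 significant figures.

Single-satellite node shift = (7298.0/86164) × 360° = 30.49°.
With 8 satellites evenly phased, successive equator crossings are 30.49/8 = 3.811° apart.
That is 3.811 × 111.2 = 424 km at the equator.

424 km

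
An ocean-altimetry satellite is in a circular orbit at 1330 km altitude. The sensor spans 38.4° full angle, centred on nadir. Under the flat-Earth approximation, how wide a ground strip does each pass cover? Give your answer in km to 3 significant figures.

926 km

Half-angle = 38.4°/2 = 19.2°.
Swath width ≈ 2h·tan(θ/2) = 2 × 1330 × tan(19.2°) = 926.3 km.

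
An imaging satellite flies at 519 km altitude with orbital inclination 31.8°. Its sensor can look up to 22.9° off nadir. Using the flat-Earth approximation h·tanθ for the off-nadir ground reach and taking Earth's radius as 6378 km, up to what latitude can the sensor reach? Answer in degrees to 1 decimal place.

33.8°

For a prograde orbit the ground track reaches latitude ±i = ±31.8°.
Sensor half-swath on the ground ≈ 519·tan(22.9°) = 219 km = 1.97° of latitude.
Maximum observable latitude ≈ 31.8 + 1.97 = 33.8°.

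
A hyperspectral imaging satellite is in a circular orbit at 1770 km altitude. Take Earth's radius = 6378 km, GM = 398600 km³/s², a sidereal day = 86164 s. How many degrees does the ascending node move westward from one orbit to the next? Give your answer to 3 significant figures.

Semi-major axis a = 6378 + 1770 = 8148 km. Period T = 2π√(a³/μ) = 2π√(8148³/398600) = 7319.6 s = 121.99 min.
During one orbit Earth rotates (7319.6 / 86164) × 360° = 30.58°.

30.6°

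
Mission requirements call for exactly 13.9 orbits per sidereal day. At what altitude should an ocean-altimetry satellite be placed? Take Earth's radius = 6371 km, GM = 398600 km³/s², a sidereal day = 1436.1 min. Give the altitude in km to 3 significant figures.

Required period T = 86166 / 13.9 = 6199.0 s.
From T = 2π√(a³/μ): a = (μ T²/4π²)^(1/3) = (398600 × 6199.0² / 4π²)^(1/3) = 7294 km.
Altitude h = a − R = 7294 − 6371 = 923 km.

923 km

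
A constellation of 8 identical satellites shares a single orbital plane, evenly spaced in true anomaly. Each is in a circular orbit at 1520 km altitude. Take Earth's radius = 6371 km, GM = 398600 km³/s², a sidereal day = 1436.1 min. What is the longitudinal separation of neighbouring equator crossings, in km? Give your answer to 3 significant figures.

Semi-major axis a = 6371 + 1520 = 7891 km. Period T = 2π√(a³/μ) = 2π√(7891³/398600) = 6976.0 s = 116.27 min.
Single-satellite node shift = (6976.0/86166) × 360° = 29.15°.
With 8 satellites evenly phased, successive equator crossings are 29.15/8 = 3.643° apart.
That is 3.643 × 111.2 = 405 km at the equator.

405 km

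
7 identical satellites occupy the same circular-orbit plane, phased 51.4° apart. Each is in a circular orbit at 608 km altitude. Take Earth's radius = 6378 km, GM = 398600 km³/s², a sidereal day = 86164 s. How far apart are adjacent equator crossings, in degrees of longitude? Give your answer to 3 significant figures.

3.47°

Semi-major axis a = 6378 + 608 = 6986 km. Period T = 2π√(a³/μ) = 2π√(6986³/398600) = 5811.0 s = 96.85 min.
Single-satellite node shift = (5811.0/86164) × 360° = 24.28°.
With 7 satellites evenly phased, successive equator crossings are 24.28/7 = 3.468° apart.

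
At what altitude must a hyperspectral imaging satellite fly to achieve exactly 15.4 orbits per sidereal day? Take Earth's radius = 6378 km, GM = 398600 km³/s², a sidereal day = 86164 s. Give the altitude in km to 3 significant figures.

434 km

Required period T = 86164 / 15.4 = 5595.1 s.
From T = 2π√(a³/μ): a = (μ T²/4π²)^(1/3) = (398600 × 5595.1² / 4π²)^(1/3) = 6812 km.
Altitude h = a − R = 6812 − 6378 = 434 km.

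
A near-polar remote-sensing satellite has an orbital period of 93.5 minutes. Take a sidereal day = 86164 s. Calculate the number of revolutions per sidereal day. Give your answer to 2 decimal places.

15.36

T = 93.5 min = 5610.0 s.
Orbits per sidereal day = 86164 / 5610.0 = 15.359.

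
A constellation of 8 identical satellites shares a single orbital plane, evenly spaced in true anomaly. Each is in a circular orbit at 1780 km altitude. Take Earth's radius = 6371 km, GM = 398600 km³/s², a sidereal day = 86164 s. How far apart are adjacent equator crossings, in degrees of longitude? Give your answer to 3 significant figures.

3.82°

Semi-major axis a = 6371 + 1780 = 8151 km. Period T = 2π√(a³/μ) = 2π√(8151³/398600) = 7323.6 s = 122.06 min.
Single-satellite node shift = (7323.6/86164) × 360° = 30.60°.
With 8 satellites evenly phased, successive equator crossings are 30.60/8 = 3.825° apart.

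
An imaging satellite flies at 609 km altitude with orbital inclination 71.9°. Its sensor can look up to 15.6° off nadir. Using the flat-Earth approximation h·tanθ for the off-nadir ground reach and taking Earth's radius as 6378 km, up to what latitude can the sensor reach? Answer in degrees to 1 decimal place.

For a prograde orbit the ground track reaches latitude ±i = ±71.9°.
Sensor half-swath on the ground ≈ 609·tan(15.6°) = 170 km = 1.53° of latitude.
Maximum observable latitude ≈ 71.9 + 1.53 = 73.4°.

73.4°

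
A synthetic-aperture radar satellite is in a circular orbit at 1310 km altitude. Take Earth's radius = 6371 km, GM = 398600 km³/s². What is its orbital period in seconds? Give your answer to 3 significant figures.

6700 seconds

Semi-major axis a = 6371 + 1310 = 7681 km. Period T = 2π√(a³/μ) = 2π√(7681³/398600) = 6699.4 s = 111.66 min.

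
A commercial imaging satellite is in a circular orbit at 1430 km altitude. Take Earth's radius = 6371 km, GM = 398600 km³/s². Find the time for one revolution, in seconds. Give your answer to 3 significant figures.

Semi-major axis a = 6371 + 1430 = 7801 km. Period T = 2π√(a³/μ) = 2π√(7801³/398600) = 6857.0 s = 114.28 min.

6860 seconds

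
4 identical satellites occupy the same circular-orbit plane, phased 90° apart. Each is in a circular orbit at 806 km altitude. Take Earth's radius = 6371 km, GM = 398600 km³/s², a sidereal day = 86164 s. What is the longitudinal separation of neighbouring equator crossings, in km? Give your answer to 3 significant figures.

703 km

Semi-major axis a = 6371 + 806 = 7177 km. Period T = 2π√(a³/μ) = 2π√(7177³/398600) = 6051.0 s = 100.85 min.
Single-satellite node shift = (6051.0/86164) × 360° = 25.28°.
With 4 satellites evenly phased, successive equator crossings are 25.28/4 = 6.320° apart.
That is 6.320 × 111.2 = 703 km at the equator.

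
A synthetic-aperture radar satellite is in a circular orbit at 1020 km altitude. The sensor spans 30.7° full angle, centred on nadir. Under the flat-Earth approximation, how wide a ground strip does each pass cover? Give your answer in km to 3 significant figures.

Half-angle = 30.7°/2 = 15.35°.
Swath width ≈ 2h·tan(θ/2) = 2 × 1020 × tan(15.35°) = 560.0 km.

560 km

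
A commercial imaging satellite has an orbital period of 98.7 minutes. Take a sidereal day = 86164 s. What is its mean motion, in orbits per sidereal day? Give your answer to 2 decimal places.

14.55

T = 98.7 min = 5922.0 s.
Orbits per sidereal day = 86164 / 5922.0 = 14.550.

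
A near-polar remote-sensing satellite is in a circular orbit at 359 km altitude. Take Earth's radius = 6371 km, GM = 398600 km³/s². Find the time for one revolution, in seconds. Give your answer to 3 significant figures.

Semi-major axis a = 6371 + 359 = 6730 km. Period T = 2π√(a³/μ) = 2π√(6730³/398600) = 5494.6 s = 91.58 min.

5490 seconds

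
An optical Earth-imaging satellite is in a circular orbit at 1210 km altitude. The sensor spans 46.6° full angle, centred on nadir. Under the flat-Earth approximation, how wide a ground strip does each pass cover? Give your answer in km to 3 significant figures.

Half-angle = 46.6°/2 = 23.3°.
Swath width ≈ 2h·tan(θ/2) = 2 × 1210 × tan(23.3°) = 1042.2 km.

1040 km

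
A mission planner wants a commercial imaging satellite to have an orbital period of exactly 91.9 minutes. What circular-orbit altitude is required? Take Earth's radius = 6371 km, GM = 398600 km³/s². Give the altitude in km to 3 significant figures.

375 km

T = 91.9 min = 5514.0 s.
From T = 2π√(a³/μ): a = (μ T²/4π²)^(1/3) = (398600 × 5514.0² / 4π²)^(1/3) = 6746 km.
Altitude h = a − R = 6746 − 6371 = 375 km.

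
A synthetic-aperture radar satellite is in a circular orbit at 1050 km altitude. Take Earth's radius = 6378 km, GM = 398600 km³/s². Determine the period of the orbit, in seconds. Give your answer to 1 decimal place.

Semi-major axis a = 6378 + 1050 = 7428 km. Period T = 2π√(a³/μ) = 2π√(7428³/398600) = 6371.2 s = 106.19 min.

6371.2 seconds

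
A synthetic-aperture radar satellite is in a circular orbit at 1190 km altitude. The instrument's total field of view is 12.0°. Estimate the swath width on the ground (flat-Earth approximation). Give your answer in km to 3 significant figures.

Half-angle = 12.0°/2 = 6°.
Swath width ≈ 2h·tan(θ/2) = 2 × 1190 × tan(6°) = 250.1 km.

250 km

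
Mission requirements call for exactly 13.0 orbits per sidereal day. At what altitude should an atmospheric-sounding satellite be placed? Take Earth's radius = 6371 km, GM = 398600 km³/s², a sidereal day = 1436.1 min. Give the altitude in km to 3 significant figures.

1260 km

Required period T = 86166 / 13.0 = 6628.2 s.
From T = 2π√(a³/μ): a = (μ T²/4π²)^(1/3) = (398600 × 6628.2² / 4π²)^(1/3) = 7626 km.
Altitude h = a − R = 7626 − 6371 = 1255 km.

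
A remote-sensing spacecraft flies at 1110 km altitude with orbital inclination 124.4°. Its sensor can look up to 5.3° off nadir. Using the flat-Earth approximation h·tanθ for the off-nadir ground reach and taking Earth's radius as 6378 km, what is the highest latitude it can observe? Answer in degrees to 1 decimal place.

Retrograde orbit: the ground track reaches ±(180° − i) = ±(180 − 124.4) = ±55.6°.
Sensor half-swath on the ground ≈ 1110·tan(5.3°) = 103 km = 0.93° of latitude.
Maximum observable latitude ≈ 55.6 + 0.93 = 56.5°.

56.5°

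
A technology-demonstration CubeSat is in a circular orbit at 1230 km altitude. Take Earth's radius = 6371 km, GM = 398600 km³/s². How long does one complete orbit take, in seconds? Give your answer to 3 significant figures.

6600 seconds

Semi-major axis a = 6371 + 1230 = 7601 km. Period T = 2π√(a³/μ) = 2π√(7601³/398600) = 6595.0 s = 109.92 min.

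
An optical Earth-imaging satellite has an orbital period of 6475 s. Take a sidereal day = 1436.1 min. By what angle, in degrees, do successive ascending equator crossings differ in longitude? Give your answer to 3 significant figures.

27.1°

During one orbit Earth rotates (6475.0 / 86166) × 360° = 27.05°.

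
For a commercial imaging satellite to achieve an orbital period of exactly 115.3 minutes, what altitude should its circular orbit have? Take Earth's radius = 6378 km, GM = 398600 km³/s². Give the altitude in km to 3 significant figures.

T = 115.3 min = 6918.0 s.
From T = 2π√(a³/μ): a = (μ T²/4π²)^(1/3) = (398600 × 6918.0² / 4π²)^(1/3) = 7847 km.
Altitude h = a − R = 7847 − 6378 = 1469 km.

1470 km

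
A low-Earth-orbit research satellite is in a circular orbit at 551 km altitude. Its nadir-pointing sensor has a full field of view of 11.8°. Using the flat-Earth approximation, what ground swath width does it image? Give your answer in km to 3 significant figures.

114 km

Half-angle = 11.8°/2 = 5.9°.
Swath width ≈ 2h·tan(θ/2) = 2 × 551 × tan(5.9°) = 113.9 km.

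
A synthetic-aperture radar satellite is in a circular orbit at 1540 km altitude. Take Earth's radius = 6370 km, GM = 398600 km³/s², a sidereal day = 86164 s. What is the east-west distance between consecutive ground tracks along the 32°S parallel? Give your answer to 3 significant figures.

Semi-major axis a = 6370 + 1540 = 7910 km. Period T = 2π√(a³/μ) = 2π√(7910³/398600) = 7001.3 s = 116.69 min.
Node shift per orbit = (7001.3/86164) × 360° = 29.25°.
Equatorial spacing = 29.25 × 111.2 km/° = 3252 km.
At 32° latitude, spacing = 3252 × cos(32°) = 2758 km.

2760 km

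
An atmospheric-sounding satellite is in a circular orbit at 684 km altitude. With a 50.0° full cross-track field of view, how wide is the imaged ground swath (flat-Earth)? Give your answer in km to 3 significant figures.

Half-angle = 50.0°/2 = 25°.
Swath width ≈ 2h·tan(θ/2) = 2 × 684 × tan(25°) = 637.9 km.

638 km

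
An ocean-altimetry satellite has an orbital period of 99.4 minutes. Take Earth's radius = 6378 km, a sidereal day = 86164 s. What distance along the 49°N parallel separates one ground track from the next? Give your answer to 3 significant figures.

1820 km

T = 99.4 min = 5964.0 s.
Node shift per orbit = (5964.0/86164) × 360° = 24.92°.
Equatorial spacing = 24.92 × 111.3 km/° = 2774 km.
At 49° latitude, spacing = 2774 × cos(49°) = 1820 km.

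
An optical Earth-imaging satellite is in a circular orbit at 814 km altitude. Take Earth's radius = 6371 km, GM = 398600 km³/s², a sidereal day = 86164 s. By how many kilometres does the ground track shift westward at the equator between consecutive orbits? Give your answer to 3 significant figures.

2820 km

Semi-major axis a = 6371 + 814 = 7185 km. Period T = 2π√(a³/μ) = 2π√(7185³/398600) = 6061.1 s = 101.02 min.
During one orbit Earth rotates (6061.1 / 86164) × 360° = 25.32°.
At the equator that is 25.32° × (2π·6371/360) km/° = 25.32 × 111.2 = 2816 km.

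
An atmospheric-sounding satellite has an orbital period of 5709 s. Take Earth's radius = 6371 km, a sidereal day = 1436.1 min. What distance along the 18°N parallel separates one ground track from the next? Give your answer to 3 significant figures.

2520 km

Node shift per orbit = (5709.0/86166) × 360° = 23.85°.
Equatorial spacing = 23.85 × 111.2 km/° = 2652 km.
At 18° latitude, spacing = 2652 × cos(18°) = 2522 km.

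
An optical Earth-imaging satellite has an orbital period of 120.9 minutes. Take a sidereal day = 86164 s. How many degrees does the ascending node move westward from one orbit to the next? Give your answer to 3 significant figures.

T = 120.9 min = 7254.0 s.
During one orbit Earth rotates (7254.0 / 86164) × 360° = 30.31°.

30.3°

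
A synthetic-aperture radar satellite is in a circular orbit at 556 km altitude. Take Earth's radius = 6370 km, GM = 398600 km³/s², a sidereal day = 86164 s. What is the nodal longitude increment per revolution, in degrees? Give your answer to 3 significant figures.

24.0°

Semi-major axis a = 6370 + 556 = 6926 km. Period T = 2π√(a³/μ) = 2π√(6926³/398600) = 5736.3 s = 95.61 min.
During one orbit Earth rotates (5736.3 / 86164) × 360° = 23.97°.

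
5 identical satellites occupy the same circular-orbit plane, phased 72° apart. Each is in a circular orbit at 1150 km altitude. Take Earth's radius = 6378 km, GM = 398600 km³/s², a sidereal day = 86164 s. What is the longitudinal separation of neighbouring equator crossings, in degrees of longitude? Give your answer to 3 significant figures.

5.43°

Semi-major axis a = 6378 + 1150 = 7528 km. Period T = 2π√(a³/μ) = 2π√(7528³/398600) = 6500.3 s = 108.34 min.
Single-satellite node shift = (6500.3/86164) × 360° = 27.16°.
With 5 satellites evenly phased, successive equator crossings are 27.16/5 = 5.432° apart.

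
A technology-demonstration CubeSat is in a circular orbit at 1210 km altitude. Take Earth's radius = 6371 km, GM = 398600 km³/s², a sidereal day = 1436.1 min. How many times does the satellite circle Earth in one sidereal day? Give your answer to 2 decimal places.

Semi-major axis a = 6371 + 1210 = 7581 km. Period T = 2π√(a³/μ) = 2π√(7581³/398600) = 6569.0 s = 109.48 min.
Orbits per sidereal day = 86166 / 6569.0 = 13.117.

13.12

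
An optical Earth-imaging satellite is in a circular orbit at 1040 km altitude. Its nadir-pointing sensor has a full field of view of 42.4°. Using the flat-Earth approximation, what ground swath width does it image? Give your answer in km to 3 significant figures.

807 km

Half-angle = 42.4°/2 = 21.2°.
Swath width ≈ 2h·tan(θ/2) = 2 × 1040 × tan(21.2°) = 806.8 km.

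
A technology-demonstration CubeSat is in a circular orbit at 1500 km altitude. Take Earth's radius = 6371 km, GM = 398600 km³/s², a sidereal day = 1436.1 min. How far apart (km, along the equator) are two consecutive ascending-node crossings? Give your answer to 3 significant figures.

Semi-major axis a = 6371 + 1500 = 7871 km. Period T = 2π√(a³/μ) = 2π√(7871³/398600) = 6949.5 s = 115.83 min.
During one orbit Earth rotates (6949.5 / 86166) × 360° = 29.04°.
At the equator that is 29.04° × (2π·6371/360) km/° = 29.04 × 111.2 = 3229 km.

3230 km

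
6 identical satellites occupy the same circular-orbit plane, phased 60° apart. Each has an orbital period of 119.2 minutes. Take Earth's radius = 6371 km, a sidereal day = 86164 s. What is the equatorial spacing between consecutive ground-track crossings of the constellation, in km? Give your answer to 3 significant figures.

T = 119.2 min = 7152.0 s.
Single-satellite node shift = (7152.0/86164) × 360° = 29.88°.
With 6 satellites evenly phased, successive equator crossings are 29.88/6 = 4.980° apart.
That is 4.980 × 111.2 = 554 km at the equator.

554 km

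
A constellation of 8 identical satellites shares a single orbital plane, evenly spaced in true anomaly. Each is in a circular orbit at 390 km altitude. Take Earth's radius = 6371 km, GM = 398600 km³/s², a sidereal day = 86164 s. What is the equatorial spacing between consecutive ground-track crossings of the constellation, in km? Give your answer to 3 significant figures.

321 km

Semi-major axis a = 6371 + 390 = 6761 km. Period T = 2π√(a³/μ) = 2π√(6761³/398600) = 5532.6 s = 92.21 min.
Single-satellite node shift = (5532.6/86164) × 360° = 23.12°.
With 8 satellites evenly phased, successive equator crossings are 23.12/8 = 2.889° apart.
That is 2.889 × 111.2 = 321 km at the equator.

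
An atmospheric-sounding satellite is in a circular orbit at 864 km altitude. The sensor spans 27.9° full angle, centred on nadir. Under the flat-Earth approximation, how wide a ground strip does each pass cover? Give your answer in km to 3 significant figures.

429 km

Half-angle = 27.9°/2 = 13.95°.
Swath width ≈ 2h·tan(θ/2) = 2 × 864 × tan(13.95°) = 429.2 km.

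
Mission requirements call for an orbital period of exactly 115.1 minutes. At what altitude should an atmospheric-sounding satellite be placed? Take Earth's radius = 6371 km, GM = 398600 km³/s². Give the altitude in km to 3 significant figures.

1470 km

T = 115.1 min = 6906.0 s.
From T = 2π√(a³/μ): a = (μ T²/4π²)^(1/3) = (398600 × 6906.0² / 4π²)^(1/3) = 7838 km.
Altitude h = a − R = 7838 − 6371 = 1467 km.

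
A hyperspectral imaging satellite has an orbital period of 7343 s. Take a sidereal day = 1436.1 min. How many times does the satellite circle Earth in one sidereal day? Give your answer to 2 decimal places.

11.73

Orbits per sidereal day = 86166 / 7343.0 = 11.734.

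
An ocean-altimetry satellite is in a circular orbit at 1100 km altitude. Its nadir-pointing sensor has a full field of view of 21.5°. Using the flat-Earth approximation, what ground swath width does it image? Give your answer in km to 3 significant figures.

418 km

Half-angle = 21.5°/2 = 10.75°.
Swath width ≈ 2h·tan(θ/2) = 2 × 1100 × tan(10.75°) = 417.7 km.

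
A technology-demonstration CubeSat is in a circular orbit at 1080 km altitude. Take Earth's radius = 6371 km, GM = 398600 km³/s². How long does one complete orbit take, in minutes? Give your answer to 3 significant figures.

107 min

Semi-major axis a = 6371 + 1080 = 7451 km. Period T = 2π√(a³/μ) = 2π√(7451³/398600) = 6400.8 s = 106.68 min.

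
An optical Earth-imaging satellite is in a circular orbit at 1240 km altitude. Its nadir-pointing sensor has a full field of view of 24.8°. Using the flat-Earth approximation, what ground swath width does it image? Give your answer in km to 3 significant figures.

545 km

Half-angle = 24.8°/2 = 12.4°.
Swath width ≈ 2h·tan(θ/2) = 2 × 1240 × tan(12.4°) = 545.3 km.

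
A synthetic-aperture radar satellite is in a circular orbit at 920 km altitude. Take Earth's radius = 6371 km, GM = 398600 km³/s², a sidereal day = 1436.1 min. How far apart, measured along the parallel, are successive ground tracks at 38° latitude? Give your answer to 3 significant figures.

Semi-major axis a = 6371 + 920 = 7291 km. Period T = 2π√(a³/μ) = 2π√(7291³/398600) = 6195.7 s = 103.26 min.
Node shift per orbit = (6195.7/86166) × 360° = 25.89°.
Equatorial spacing = 25.89 × 111.2 km/° = 2878 km.
At 38° latitude, spacing = 2878 × cos(38°) = 2268 km.

2270 km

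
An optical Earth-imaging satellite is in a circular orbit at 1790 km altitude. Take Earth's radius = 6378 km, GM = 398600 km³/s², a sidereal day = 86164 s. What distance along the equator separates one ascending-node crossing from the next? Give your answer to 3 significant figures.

3420 km

Semi-major axis a = 6378 + 1790 = 8168 km. Period T = 2π√(a³/μ) = 2π√(8168³/398600) = 7346.6 s = 122.44 min.
During one orbit Earth rotates (7346.6 / 86164) × 360° = 30.69°.
At the equator that is 30.69° × (2π·6378/360) km/° = 30.69 × 111.3 = 3417 km.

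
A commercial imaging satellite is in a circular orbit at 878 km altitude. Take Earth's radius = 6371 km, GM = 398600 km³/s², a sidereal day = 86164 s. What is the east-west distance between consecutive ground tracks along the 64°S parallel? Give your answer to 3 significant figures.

Semi-major axis a = 6371 + 878 = 7249 km. Period T = 2π√(a³/μ) = 2π√(7249³/398600) = 6142.3 s = 102.37 min.
Node shift per orbit = (6142.3/86164) × 360° = 25.66°.
Equatorial spacing = 25.66 × 111.2 km/° = 2854 km.
At 64° latitude, spacing = 2854 × cos(64°) = 1251 km.

1250 km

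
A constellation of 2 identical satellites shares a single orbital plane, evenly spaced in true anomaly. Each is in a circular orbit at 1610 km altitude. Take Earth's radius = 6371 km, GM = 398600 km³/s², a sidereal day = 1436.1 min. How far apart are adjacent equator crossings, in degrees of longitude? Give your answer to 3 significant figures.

14.8°

Semi-major axis a = 6371 + 1610 = 7981 km. Period T = 2π√(a³/μ) = 2π√(7981³/398600) = 7095.7 s = 118.26 min.
Single-satellite node shift = (7095.7/86166) × 360° = 29.65°.
With 2 satellites evenly phased, successive equator crossings are 29.65/2 = 14.823° apart.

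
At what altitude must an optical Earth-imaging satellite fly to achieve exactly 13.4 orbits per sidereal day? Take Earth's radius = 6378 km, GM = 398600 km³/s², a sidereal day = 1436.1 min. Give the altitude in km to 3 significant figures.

Required period T = 86166 / 13.4 = 6430.3 s.
From T = 2π√(a³/μ): a = (μ T²/4π²)^(1/3) = (398600 × 6430.3² / 4π²)^(1/3) = 7474 km.
Altitude h = a − R = 7474 − 6378 = 1096 km.

1100 km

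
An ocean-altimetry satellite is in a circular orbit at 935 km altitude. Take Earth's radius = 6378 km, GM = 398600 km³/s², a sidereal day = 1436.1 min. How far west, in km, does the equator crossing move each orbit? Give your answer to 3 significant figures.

2890 km

Semi-major axis a = 6378 + 935 = 7313 km. Period T = 2π√(a³/μ) = 2π√(7313³/398600) = 6223.8 s = 103.73 min.
During one orbit Earth rotates (6223.8 / 86166) × 360° = 26.00°.
At the equator that is 26.00° × (2π·6378/360) km/° = 26.00 × 111.3 = 2895 km.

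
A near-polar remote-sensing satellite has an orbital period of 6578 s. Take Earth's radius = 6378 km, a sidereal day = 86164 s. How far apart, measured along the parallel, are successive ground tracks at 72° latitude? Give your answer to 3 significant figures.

945 km

Node shift per orbit = (6578.0/86164) × 360° = 27.48°.
Equatorial spacing = 27.48 × 111.3 km/° = 3059 km.
At 72° latitude, spacing = 3059 × cos(72°) = 945 km.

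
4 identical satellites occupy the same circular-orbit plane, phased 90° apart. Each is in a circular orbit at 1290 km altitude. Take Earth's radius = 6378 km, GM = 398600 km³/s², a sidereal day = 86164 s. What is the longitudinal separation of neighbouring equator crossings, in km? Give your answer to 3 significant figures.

777 km

Semi-major axis a = 6378 + 1290 = 7668 km. Period T = 2π√(a³/μ) = 2π√(7668³/398600) = 6682.4 s = 111.37 min.
Single-satellite node shift = (6682.4/86164) × 360° = 27.92°.
With 4 satellites evenly phased, successive equator crossings are 27.92/4 = 6.980° apart.
That is 6.980 × 111.3 = 777 km at the equator.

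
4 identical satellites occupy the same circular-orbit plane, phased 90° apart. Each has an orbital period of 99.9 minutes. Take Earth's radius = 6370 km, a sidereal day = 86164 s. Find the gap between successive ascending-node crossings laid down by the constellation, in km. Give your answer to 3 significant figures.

T = 99.9 min = 5994.0 s.
Single-satellite node shift = (5994.0/86164) × 360° = 25.04°.
With 4 satellites evenly phased, successive equator crossings are 25.04/4 = 6.261° apart.
That is 6.261 × 111.2 = 696 km at the equator.

696 km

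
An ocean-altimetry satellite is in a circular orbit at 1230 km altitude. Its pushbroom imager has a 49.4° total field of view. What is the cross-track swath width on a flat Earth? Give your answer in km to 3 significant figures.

1130 km

Half-angle = 49.4°/2 = 24.7°.
Swath width ≈ 2h·tan(θ/2) = 2 × 1230 × tan(24.7°) = 1131.5 km.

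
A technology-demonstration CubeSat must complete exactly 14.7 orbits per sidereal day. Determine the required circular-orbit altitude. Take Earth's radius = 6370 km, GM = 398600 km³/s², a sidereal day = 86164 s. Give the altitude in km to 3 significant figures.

656 km

Required period T = 86164 / 14.7 = 5861.5 s.
From T = 2π√(a³/μ): a = (μ T²/4π²)^(1/3) = (398600 × 5861.5² / 4π²)^(1/3) = 7026 km.
Altitude h = a − R = 7026 − 6370 = 656 km.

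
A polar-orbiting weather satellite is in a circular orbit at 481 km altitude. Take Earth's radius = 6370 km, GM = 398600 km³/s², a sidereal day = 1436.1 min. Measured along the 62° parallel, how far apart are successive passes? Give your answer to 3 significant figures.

Semi-major axis a = 6370 + 481 = 6851 km. Period T = 2π√(a³/μ) = 2π√(6851³/398600) = 5643.4 s = 94.06 min.
Node shift per orbit = (5643.4/86166) × 360° = 23.58°.
Equatorial spacing = 23.58 × 111.2 km/° = 2621 km.
At 62° latitude, spacing = 2621 × cos(62°) = 1231 km.

1230 km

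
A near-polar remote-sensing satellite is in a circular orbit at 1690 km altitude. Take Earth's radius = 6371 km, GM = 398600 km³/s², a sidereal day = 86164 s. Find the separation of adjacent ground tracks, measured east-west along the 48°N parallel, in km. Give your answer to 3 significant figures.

Semi-major axis a = 6371 + 1690 = 8061 km. Period T = 2π√(a³/μ) = 2π√(8061³/398600) = 7202.7 s = 120.04 min.
Node shift per orbit = (7202.7/86164) × 360° = 30.09°.
Equatorial spacing = 30.09 × 111.2 km/° = 3346 km.
At 48° latitude, spacing = 3346 × cos(48°) = 2239 km.

2240 km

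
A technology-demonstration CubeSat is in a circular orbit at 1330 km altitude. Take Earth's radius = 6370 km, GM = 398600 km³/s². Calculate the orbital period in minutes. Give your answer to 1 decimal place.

112.1 min

Semi-major axis a = 6370 + 1330 = 7700 km. Period T = 2π√(a³/μ) = 2π√(7700³/398600) = 6724.3 s = 112.07 min.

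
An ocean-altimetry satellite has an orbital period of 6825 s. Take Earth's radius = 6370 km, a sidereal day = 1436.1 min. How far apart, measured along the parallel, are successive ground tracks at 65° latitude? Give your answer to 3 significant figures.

Node shift per orbit = (6825.0/86166) × 360° = 28.51°.
Equatorial spacing = 28.51 × 111.2 km/° = 3170 km.
At 65° latitude, spacing = 3170 × cos(65°) = 1340 km.

1340 km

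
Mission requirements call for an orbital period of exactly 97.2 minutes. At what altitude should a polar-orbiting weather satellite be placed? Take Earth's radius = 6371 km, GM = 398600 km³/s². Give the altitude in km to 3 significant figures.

632 km

T = 97.2 min = 5832.0 s.
From T = 2π√(a³/μ): a = (μ T²/4π²)^(1/3) = (398600 × 5832.0² / 4π²)^(1/3) = 7003 km.
Altitude h = a − R = 7003 − 6371 = 632 km.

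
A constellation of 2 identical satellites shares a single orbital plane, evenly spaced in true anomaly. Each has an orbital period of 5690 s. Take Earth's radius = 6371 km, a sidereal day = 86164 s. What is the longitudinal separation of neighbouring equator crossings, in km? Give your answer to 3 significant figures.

1320 km

Single-satellite node shift = (5690.0/86164) × 360° = 23.77°.
With 2 satellites evenly phased, successive equator crossings are 23.77/2 = 11.887° apart.
That is 11.887 × 111.2 = 1322 km at the equator.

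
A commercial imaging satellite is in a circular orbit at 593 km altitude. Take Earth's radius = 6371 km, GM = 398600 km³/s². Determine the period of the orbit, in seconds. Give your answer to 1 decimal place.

5783.6 seconds

Semi-major axis a = 6371 + 593 = 6964 km. Period T = 2π√(a³/μ) = 2π√(6964³/398600) = 5783.6 s = 96.39 min.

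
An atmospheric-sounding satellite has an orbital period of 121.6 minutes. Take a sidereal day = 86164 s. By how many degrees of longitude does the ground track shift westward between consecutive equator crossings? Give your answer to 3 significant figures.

T = 121.6 min = 7296.0 s.
During one orbit Earth rotates (7296.0 / 86164) × 360° = 30.48°.

30.5°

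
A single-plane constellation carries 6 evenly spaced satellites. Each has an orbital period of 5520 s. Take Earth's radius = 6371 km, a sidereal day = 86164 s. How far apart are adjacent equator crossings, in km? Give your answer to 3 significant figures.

427 km

Single-satellite node shift = (5520.0/86164) × 360° = 23.06°.
With 6 satellites evenly phased, successive equator crossings are 23.06/6 = 3.844° apart.
That is 3.844 × 111.2 = 427 km at the equator.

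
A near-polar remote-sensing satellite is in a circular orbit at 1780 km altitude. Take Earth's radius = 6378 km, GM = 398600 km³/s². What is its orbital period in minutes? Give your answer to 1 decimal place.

Semi-major axis a = 6378 + 1780 = 8158 km. Period T = 2π√(a³/μ) = 2π√(8158³/398600) = 7333.1 s = 122.22 min.

122.2 min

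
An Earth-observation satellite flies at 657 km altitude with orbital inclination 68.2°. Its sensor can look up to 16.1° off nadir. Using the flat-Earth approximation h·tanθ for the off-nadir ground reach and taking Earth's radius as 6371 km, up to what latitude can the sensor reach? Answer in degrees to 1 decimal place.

69.9°

For a prograde orbit the ground track reaches latitude ±i = ±68.2°.
Sensor half-swath on the ground ≈ 657·tan(16.1°) = 190 km = 1.71° of latitude.
Maximum observable latitude ≈ 68.2 + 1.71 = 69.9°.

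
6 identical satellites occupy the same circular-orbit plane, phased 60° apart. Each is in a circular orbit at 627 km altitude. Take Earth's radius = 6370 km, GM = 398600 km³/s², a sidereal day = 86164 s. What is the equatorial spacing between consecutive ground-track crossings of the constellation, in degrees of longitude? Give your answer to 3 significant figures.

4.06°

Semi-major axis a = 6370 + 627 = 6997 km. Period T = 2π√(a³/μ) = 2π√(6997³/398600) = 5824.8 s = 97.08 min.
Single-satellite node shift = (5824.8/86164) × 360° = 24.34°.
With 6 satellites evenly phased, successive equator crossings are 24.34/6 = 4.056° apart.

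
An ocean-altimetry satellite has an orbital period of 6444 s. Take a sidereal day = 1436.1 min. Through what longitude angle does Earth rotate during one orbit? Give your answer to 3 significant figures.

During one orbit Earth rotates (6444.0 / 86166) × 360° = 26.92°.

26.9°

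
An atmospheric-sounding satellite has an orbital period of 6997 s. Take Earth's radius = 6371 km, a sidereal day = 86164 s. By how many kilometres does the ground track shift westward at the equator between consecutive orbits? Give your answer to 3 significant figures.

During one orbit Earth rotates (6997.0 / 86164) × 360° = 29.23°.
At the equator that is 29.23° × (2π·6371/360) km/° = 29.23 × 111.2 = 3251 km.

3250 km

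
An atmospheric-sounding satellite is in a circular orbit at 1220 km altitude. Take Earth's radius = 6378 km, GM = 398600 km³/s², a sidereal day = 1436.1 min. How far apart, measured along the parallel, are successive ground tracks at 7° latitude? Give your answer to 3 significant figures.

3040 km

Semi-major axis a = 6378 + 1220 = 7598 km. Period T = 2π√(a³/μ) = 2π√(7598³/398600) = 6591.1 s = 109.85 min.
Node shift per orbit = (6591.1/86166) × 360° = 27.54°.
Equatorial spacing = 27.54 × 111.3 km/° = 3065 km.
At 7° latitude, spacing = 3065 × cos(7°) = 3043 km.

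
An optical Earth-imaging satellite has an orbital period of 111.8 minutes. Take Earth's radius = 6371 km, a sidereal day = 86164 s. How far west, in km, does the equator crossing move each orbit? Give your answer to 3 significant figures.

3120 km

T = 111.8 min = 6708.0 s.
During one orbit Earth rotates (6708.0 / 86164) × 360° = 28.03°.
At the equator that is 28.03° × (2π·6371/360) km/° = 28.03 × 111.2 = 3116 km.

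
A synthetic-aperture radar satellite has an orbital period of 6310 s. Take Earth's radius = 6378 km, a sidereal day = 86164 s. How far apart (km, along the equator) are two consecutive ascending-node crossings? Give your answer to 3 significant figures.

2930 km

During one orbit Earth rotates (6310.0 / 86164) × 360° = 26.36°.
At the equator that is 26.36° × (2π·6378/360) km/° = 26.36 × 111.3 = 2935 km.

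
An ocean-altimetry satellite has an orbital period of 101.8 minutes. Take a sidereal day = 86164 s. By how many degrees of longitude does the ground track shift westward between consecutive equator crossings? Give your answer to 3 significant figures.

T = 101.8 min = 6108.0 s.
During one orbit Earth rotates (6108.0 / 86164) × 360° = 25.52°.

25.5°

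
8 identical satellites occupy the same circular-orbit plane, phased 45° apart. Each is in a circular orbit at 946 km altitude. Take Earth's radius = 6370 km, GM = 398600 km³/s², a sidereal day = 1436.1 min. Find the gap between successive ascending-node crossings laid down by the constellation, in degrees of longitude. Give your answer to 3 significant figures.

Semi-major axis a = 6370 + 946 = 7316 km. Period T = 2π√(a³/μ) = 2π√(7316³/398600) = 6227.6 s = 103.79 min.
Single-satellite node shift = (6227.6/86166) × 360° = 26.02°.
With 8 satellites evenly phased, successive equator crossings are 26.02/8 = 3.252° apart.

3.25°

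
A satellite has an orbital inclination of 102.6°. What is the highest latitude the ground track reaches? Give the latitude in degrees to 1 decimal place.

77.4°

Retrograde orbit: the ground track reaches ±(180° − i) = ±(180 − 102.6) = ±77.4°.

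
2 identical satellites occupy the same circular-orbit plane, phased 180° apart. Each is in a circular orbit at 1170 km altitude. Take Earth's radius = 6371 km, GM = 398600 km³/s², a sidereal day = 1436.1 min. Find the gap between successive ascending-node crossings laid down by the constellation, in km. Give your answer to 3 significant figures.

1510 km

Semi-major axis a = 6371 + 1170 = 7541 km. Period T = 2π√(a³/μ) = 2π√(7541³/398600) = 6517.1 s = 108.62 min.
Single-satellite node shift = (6517.1/86166) × 360° = 27.23°.
With 2 satellites evenly phased, successive equator crossings are 27.23/2 = 13.614° apart.
That is 13.614 × 111.2 = 1514 km at the equator.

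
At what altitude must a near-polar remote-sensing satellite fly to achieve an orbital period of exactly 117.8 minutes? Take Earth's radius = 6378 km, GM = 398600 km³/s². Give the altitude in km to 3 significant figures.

T = 117.8 min = 7068.0 s.
From T = 2π√(a³/μ): a = (μ T²/4π²)^(1/3) = (398600 × 7068.0² / 4π²)^(1/3) = 7960 km.
Altitude h = a − R = 7960 − 6378 = 1582 km.

1580 km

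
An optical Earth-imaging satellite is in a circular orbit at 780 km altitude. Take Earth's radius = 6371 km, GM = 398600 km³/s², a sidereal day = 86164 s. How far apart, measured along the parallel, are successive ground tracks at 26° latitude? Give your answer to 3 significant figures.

Semi-major axis a = 6371 + 780 = 7151 km. Period T = 2π√(a³/μ) = 2π√(7151³/398600) = 6018.1 s = 100.30 min.
Node shift per orbit = (6018.1/86164) × 360° = 25.14°.
Equatorial spacing = 25.14 × 111.2 km/° = 2796 km.
At 26° latitude, spacing = 2796 × cos(26°) = 2513 km.

2510 km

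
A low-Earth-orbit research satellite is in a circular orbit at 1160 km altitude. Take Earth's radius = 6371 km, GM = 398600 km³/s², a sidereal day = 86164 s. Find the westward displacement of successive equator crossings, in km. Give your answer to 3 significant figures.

3020 km

Semi-major axis a = 6371 + 1160 = 7531 km. Period T = 2π√(a³/μ) = 2π√(7531³/398600) = 6504.1 s = 108.40 min.
During one orbit Earth rotates (6504.1 / 86164) × 360° = 27.17°.
At the equator that is 27.17° × (2π·6371/360) km/° = 27.17 × 111.2 = 3022 km.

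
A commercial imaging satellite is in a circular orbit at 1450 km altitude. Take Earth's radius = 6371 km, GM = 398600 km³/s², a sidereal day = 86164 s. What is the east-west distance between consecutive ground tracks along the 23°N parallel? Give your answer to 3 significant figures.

2940 km

Semi-major axis a = 6371 + 1450 = 7821 km. Period T = 2π√(a³/μ) = 2π√(7821³/398600) = 6883.4 s = 114.72 min.
Node shift per orbit = (6883.4/86164) × 360° = 28.76°.
Equatorial spacing = 28.76 × 111.2 km/° = 3198 km.
At 23° latitude, spacing = 3198 × cos(23°) = 2944 km.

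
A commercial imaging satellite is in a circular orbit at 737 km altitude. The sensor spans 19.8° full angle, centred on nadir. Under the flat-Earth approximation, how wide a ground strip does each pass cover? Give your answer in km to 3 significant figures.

Half-angle = 19.8°/2 = 9.9°.
Swath width ≈ 2h·tan(θ/2) = 2 × 737 × tan(9.9°) = 257.3 km.

257 km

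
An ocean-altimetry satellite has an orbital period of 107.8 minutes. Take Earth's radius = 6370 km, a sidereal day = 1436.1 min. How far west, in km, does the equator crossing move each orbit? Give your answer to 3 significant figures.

3000 km

T = 107.8 min = 6468.0 s.
During one orbit Earth rotates (6468.0 / 86166) × 360° = 27.02°.
At the equator that is 27.02° × (2π·6370/360) km/° = 27.02 × 111.2 = 3004 km.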